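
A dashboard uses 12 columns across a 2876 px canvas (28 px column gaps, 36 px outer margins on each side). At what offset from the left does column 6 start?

1216 px

Content = 2876 − 2·36 = 2804 px.
12c + 11·28 = 2804 → 12c = 2496 → c = 208 px.
Before column 6: the margin + 5 columns + 5 column gaps.
Offset = 36 + 5·(208 + 28) = 36 + 1180 = 1216 px.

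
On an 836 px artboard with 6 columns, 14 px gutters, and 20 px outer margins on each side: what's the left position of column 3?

290 px

Content = 836 − 2·20 = 796 px.
Subtracting 5 gutters of 14 leaves 726 for 6 columns, so c = 121 px.
Each column+gutter stride is 135 px; 2 of them past the 20 px margin is 20 + 270 = 290 px.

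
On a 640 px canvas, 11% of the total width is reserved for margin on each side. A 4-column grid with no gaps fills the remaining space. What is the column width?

Margins: 11% × 640 = 70.4 px each, so content = 640 − 140.8 = 499.2 px.
4c = 499.2 → c = 124.8 px.

124.8 px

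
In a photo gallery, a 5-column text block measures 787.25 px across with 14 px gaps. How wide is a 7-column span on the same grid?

5 columns + 4 gaps: 5c + 4·14 = 787.25.
5c = 787.25 − 56 = 731.25, so c = 146.25 px.
7 columns plus 6 gaps: 1023.75 + 84 = 1107.75 px.

1107.75 px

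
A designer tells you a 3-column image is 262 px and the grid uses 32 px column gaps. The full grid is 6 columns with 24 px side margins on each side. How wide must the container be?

604 px

Subtracting 2 column gaps of 32 leaves 198 for 3 columns, so c = 66 px.
Total width: 2·24 + 6·66 + 5·32 = 604 px.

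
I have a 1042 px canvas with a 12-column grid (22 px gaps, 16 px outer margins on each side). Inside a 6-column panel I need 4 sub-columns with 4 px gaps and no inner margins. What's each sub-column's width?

Inside the margins: 1042 − 32 = 1010 px.
12c + 11·22 = 1010 → 12c = 768 → c = 64 px.
Span of 6: 6·64 + 5·22 = 384 + 110 = 494 px.
494 − 3·4 = 482; ÷4 gives d = 120.5 px.

120.5 px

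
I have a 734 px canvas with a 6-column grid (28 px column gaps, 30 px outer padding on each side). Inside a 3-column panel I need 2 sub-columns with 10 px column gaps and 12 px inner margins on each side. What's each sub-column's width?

144.5 px

Outer content = 734 − 2·30 = 674 px.
6 columns + 5 column gaps: 6c + 5·28 = 674.
6c = 674 − 140 = 534, so c = 89 px.
3 columns plus 2 column gaps: 267 + 56 = 323 px.
Inner content = 323 − 2·12 = 299 px.
2d + 1·10 = 299 → 2d = 289 → d = 144.5 px.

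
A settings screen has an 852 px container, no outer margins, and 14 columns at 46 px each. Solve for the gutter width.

14 columns take 14·46 = 644 px; remaining 208 splits into 13 gutters.
g = 208 / 13 = 16 px.

16 px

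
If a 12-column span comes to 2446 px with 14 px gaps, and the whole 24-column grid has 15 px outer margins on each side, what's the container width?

4936 px

Subtracting 11 gaps of 14 leaves 2292 for 12 columns, so c = 191 px.
Total width: 2·15 + 24·191 + 23·14 = 4936 px.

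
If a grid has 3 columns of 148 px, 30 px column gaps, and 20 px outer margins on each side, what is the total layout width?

544 px

Layout = 2·20 + 3·148 + 2·30 = 40 + 444 + 60 = 544 px.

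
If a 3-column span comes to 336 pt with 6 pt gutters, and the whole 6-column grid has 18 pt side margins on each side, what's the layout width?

3c + 2·6 = 336 → 3c = 324 → c = 108 pt.
Total width: 2·18 + 6·108 + 5·6 = 714 pt.

714 pt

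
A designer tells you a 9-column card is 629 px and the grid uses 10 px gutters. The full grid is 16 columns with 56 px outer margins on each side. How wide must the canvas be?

Subtracting 8 gutters of 10 leaves 549 for 9 columns, so c = 61 px.
Adding margins, columns and gutters: 112 + 976 + 150 = 1238 px.

1238 px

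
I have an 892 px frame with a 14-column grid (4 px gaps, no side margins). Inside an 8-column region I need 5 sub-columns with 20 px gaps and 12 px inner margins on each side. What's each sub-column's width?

80.8 px

14c + 13·4 = 892 → 14c = 840 → c = 60 px.
Span of 8: 8·60 + 7·4 = 480 + 28 = 508 px.
Inner content = 508 − 2·12 = 484 px.
5 columns + 4 gaps: 5d + 4·20 = 484.
5d = 484 − 80 = 404, so d = 80.8 px.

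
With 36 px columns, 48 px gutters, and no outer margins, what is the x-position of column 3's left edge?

No margin, so column 3 starts at 2·(column + gutter) = 2·84 = 168 px.

168 px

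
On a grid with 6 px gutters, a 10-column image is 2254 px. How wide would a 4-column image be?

10c + 9·6 = 2254 → 10c = 2200 → c = 220 px.
Span of 4: 4·220 + 3·6 = 880 + 18 = 898 px.

898 px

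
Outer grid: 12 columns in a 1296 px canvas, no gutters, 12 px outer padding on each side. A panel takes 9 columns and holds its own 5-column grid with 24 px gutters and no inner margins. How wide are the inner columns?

Subtract both margins: 1296 − 2·12 = 1272 px.
With no gutters, each column is 1272/12 = 106 px.
9-column span = 9·106 = 954 px.
954 − 4·24 = 858; ÷5 gives d = 171.6 px.

171.6 px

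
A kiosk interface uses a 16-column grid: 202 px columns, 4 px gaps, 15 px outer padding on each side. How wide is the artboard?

3322 px

Artboard = 2·15 + 16·202 + 15·4 = 30 + 3232 + 60 = 3322 px.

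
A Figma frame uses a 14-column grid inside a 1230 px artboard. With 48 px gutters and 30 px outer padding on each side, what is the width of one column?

Subtract both margins: 1230 − 2·30 = 1170 px.
14c + 13·48 = 1170 → 14c = 546 → c = 39 px.

39 px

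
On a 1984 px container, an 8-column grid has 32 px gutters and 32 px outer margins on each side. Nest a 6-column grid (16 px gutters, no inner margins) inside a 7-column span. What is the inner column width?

266 px

Subtract both margins: 1984 − 2·32 = 1920 px.
8c + 7·32 = 1920 → 8c = 1696 → c = 212 px.
7 columns plus 6 gutters: 1484 + 192 = 1676 px.
6 columns + 5 gutters: 6d + 5·16 = 1676.
6d = 1676 − 80 = 1596, so d = 266 px.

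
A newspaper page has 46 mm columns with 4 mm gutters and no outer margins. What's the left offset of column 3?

100 mm

No margin, so column 3 starts at 2·(column + gutter) = 2·50 = 100 mm.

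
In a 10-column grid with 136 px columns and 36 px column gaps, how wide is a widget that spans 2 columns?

308 px

Span of 2: 2·136 + 1·36 = 272 + 36 = 308 px.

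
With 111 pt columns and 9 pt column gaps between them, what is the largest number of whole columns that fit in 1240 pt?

10 columns

10 columns: 10·111 + 9·9 = 1191 pt ≤ 1240.
11 columns: 1311 pt > 1240. So 10.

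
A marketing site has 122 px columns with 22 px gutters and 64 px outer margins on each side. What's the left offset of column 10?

1360 px

Before column 10: the margin + 9 columns + 9 gutters.
Offset = 64 + 9·(122 + 22) = 64 + 1296 = 1360 px.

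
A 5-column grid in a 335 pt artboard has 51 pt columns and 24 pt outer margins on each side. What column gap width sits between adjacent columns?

Take off 48 pt of margins, leaving 287 pt.
Columns use 255 pt, leaving 32 pt across 4 column gaps = 8 pt each.

8 pt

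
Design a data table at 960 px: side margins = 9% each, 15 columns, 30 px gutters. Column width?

Margins: 9% × 960 = 86.4 px each, so content = 960 − 172.8 = 787.2 px.
15c + 14·30 = 787.2 → 15c = 367.2 → c = 24.48 px.

24.48 px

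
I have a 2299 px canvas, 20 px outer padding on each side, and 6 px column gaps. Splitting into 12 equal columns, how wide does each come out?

182.75 px

Subtract both margins: 2299 − 2·20 = 2259 px.
Subtracting 11 column gaps of 6 leaves 2193 for 12 columns, so c = 182.75 px.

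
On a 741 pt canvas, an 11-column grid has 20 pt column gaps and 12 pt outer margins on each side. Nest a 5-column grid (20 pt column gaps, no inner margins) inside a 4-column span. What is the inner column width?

Subtract both margins: 741 − 2·12 = 717 pt.
11c + 10·20 = 717 → 11c = 517 → c = 47 pt.
4 columns plus 3 column gaps: 188 + 60 = 248 pt.
5d + 4·20 = 248 → 5d = 168 → d = 33.6 pt.

33.6 pt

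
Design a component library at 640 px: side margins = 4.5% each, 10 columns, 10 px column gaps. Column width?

640 × (1 − 2·4.5%) = 640 × 91% = 582.4 px for the columns.
Subtracting 9 column gaps of 10 leaves 492.4 for 10 columns, so c = 49.24 px.

49.24 px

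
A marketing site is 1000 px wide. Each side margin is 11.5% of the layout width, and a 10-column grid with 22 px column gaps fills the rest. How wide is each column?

57.2 px

Each margin = 11.5% of 1000 = 115 px; content = 1000 − 2·115 = 770 px.
10 columns + 9 column gaps: 10c + 9·22 = 770.
10c = 770 − 198 = 572, so c = 57.2 px.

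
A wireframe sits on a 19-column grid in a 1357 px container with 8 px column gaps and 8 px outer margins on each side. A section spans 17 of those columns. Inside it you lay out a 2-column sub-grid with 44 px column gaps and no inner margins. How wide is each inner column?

Outer content = 1357 − 2·8 = 1341 px.
1341 − 18·8 = 1197; ÷19 gives c = 63 px.
17-column span = 17·63 + 16·8 = 1199 px.
1199 − 1·44 = 1155; ÷2 gives d = 577.5 px.

577.5 px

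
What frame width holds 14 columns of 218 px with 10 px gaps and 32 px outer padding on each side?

Adding margins, columns and gutters: 64 + 3052 + 130 = 3246 px.

3246 px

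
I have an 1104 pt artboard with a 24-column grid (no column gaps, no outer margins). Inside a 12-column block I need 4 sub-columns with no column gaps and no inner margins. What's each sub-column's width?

1104 / 24 = 46 pt per column.
With no column gaps, 12 columns span 12·46 = 552 pt.
With no column gaps, each column is 552/4 = 138 pt.

138 pt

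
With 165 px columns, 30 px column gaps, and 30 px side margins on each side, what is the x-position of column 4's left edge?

615 px

Each column+gutter stride is 195 px; 3 of them past the 30 px margin is 30 + 585 = 615 px.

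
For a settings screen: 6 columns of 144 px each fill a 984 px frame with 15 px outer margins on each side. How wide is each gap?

18 px

Inside the margins: 984 − 30 = 954 px.
6 columns take 6·144 = 864 px; remaining 90 splits into 5 gaps.
g = 90 / 5 = 18 px.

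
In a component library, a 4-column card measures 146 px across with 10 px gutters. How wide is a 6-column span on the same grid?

224 px

4c + 3·10 = 146 → 4c = 116 → c = 29 px.
6-column span = 6·29 + 5·10 = 224 px.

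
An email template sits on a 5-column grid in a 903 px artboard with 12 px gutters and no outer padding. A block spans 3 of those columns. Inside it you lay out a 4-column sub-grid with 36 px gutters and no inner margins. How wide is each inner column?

107.25 px

5c + 4·12 = 903 → 5c = 855 → c = 171 px.
Span of 3: 3·171 + 2·12 = 513 + 24 = 537 px.
4 columns + 3 gutters: 4d + 3·36 = 537.
4d = 537 − 108 = 429, so d = 107.25 px.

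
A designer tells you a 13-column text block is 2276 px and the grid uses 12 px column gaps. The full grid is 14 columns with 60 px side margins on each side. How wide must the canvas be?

2572 px

13 columns + 12 column gaps: 13c + 12·12 = 2276.
13c = 2276 − 144 = 2132, so c = 164 px.
Canvas = 2·60 + 14·164 + 13·12 = 120 + 2296 + 156 = 2572 px.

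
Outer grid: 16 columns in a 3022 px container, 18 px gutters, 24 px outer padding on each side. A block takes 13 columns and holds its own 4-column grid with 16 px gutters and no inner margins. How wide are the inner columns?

Take off 48 px of margins, leaving 2974 px.
2974 − 15·18 = 2704; ÷16 gives c = 169 px.
Span of 13: 13·169 + 12·18 = 2197 + 216 = 2413 px.
4d + 3·16 = 2413 → 4d = 2365 → d = 591.25 px.

591.25 px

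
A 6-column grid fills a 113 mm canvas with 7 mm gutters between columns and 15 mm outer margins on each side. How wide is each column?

Inside the margins: 113 − 30 = 83 mm.
6c + 5·7 = 83 → 6c = 48 → c = 8 mm.

8 mm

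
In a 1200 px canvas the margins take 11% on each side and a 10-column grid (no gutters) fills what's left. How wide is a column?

1200 × (1 − 2·11%) = 1200 × 78% = 936 px for the columns.
936 / 10 = 93.6 px per column.

93.6 px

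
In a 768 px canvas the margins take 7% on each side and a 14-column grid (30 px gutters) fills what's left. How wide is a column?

19.32 px

Each margin = 7% of 768 = 53.76 px; content = 768 − 2·53.76 = 660.48 px.
Subtracting 13 gutters of 30 leaves 270.48 for 14 columns, so c = 19.32 px.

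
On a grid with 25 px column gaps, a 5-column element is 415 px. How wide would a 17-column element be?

1471 px

415 − 4·25 = 315; ÷5 gives c = 63 px.
17-column span = 17·63 + 16·25 = 1471 px.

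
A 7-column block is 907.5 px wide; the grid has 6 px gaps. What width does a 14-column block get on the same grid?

1821 px

Subtracting 6 gaps of 6 leaves 871.5 for 7 columns, so c = 124.5 px.
14-column span = 14·124.5 + 13·6 = 1821 px.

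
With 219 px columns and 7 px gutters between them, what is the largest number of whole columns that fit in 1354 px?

6 columns

Each extra column adds 219 + 7 = 226 px.
(1354 + 7) / 226 = 6.02, so 6 columns fit.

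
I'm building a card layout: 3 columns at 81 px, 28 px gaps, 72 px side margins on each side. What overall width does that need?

443 px

Adding margins, columns and gutters: 144 + 243 + 56 = 443 px.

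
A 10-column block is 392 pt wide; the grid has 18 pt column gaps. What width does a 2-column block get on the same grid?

10c + 9·18 = 392 → 10c = 230 → c = 23 pt.
2 columns plus 1 column gap: 46 + 18 = 64 pt.

64 pt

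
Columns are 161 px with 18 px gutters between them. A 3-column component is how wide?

519 px

3-column span = 3·161 + 2·18 = 519 px.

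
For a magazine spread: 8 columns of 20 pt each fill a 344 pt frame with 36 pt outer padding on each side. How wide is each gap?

16 pt

Subtract both margins: 344 − 2·36 = 272 pt.
8 columns take 8·20 = 160 pt; remaining 112 splits into 7 gaps.
g = 112 / 7 = 16 pt.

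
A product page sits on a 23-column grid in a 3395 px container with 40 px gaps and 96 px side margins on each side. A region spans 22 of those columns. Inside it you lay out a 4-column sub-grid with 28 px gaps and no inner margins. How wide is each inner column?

744.5 px

Subtract both margins: 3395 − 2·96 = 3203 px.
Subtracting 22 gaps of 40 leaves 2323 for 23 columns, so c = 101 px.
Span of 22: 22·101 + 21·40 = 2222 + 840 = 3062 px.
4d + 3·28 = 3062 → 4d = 2978 → d = 744.5 px.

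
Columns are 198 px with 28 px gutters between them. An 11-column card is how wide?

11 columns plus 10 gutters: 2178 + 280 = 2458 px.

2458 px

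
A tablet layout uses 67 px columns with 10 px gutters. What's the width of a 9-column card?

9 columns plus 8 gutters: 603 + 80 = 683 px.

683 px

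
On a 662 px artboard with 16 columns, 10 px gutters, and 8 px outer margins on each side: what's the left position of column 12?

459 px

Content = 662 − 2·8 = 646 px.
16c + 15·10 = 646 → 16c = 496 → c = 31 px.
Before column 12: the margin + 11 columns + 11 gutters.
Offset = 8 + 11·(31 + 10) = 8 + 451 = 459 px.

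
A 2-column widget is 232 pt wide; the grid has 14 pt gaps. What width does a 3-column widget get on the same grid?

355 pt

2c + 1·14 = 232 → 2c = 218 → c = 109 pt.
3 columns plus 2 gaps: 327 + 28 = 355 pt.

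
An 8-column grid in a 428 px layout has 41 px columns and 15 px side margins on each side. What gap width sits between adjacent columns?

10 px

Take off 30 px of margins, leaving 398 px.
8·41 + 7g = 398 → 7g = 70 → g = 10 px.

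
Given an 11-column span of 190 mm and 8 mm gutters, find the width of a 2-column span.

28 mm

11c + 10·8 = 190 → 11c = 110 → c = 10 mm.
Span of 2: 2·10 + 1·8 = 20 + 8 = 28 mm.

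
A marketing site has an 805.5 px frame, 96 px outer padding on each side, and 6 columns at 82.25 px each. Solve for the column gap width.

Content width = 805.5 − 2·96 = 613.5 px.
6 columns take 6·82.25 = 493.5 px; remaining 120 splits into 5 column gaps.
g = 120 / 5 = 24 px.

24 px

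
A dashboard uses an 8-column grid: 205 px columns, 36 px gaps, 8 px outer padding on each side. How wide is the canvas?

Total width: 2·8 + 8·205 + 7·36 = 1908 px.

1908 px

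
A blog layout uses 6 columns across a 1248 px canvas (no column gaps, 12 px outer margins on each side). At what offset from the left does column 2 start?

Inside the margins: 1248 − 24 = 1224 px.
1224 / 6 = 204 px per column.
Each column+gutter stride is 204 px; 1 of them past the 12 px margin is 12 + 204 = 216 px.

216 px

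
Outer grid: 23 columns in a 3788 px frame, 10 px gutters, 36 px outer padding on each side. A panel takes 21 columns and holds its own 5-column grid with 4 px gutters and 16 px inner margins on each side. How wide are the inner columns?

668.8 px

Subtract both margins: 3788 − 2·36 = 3716 px.
3716 − 22·10 = 3496; ÷23 gives c = 152 px.
21-column span = 21·152 + 20·10 = 3392 px.
Inner content = 3392 − 2·16 = 3360 px.
3360 − 4·4 = 3344; ÷5 gives d = 668.8 px.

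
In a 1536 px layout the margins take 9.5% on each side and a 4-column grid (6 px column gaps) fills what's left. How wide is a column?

1536 × (1 − 2·9.5%) = 1536 × 81% = 1244.16 px for the columns.
1244.16 − 3·6 = 1226.16; ÷4 gives c = 306.54 px.

306.54 px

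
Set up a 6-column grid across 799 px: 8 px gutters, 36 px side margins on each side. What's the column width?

114.5 px

Content width = 799 − 2·36 = 727 px.
6 columns + 5 gutters: 6c + 5·8 = 727.
6c = 727 − 40 = 687, so c = 114.5 px.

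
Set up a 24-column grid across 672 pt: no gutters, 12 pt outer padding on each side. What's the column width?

27 pt

Take off 24 pt of margins, leaving 648 pt.
24c = 648 → c = 27 pt.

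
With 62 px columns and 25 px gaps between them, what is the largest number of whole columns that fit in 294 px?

3 columns: 3·62 + 2·25 = 236 px ≤ 294.
4 columns: 323 px > 294. So 3.

3 columns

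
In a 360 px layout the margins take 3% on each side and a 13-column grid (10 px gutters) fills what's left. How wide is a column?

360 × (1 − 2·3%) = 360 × 94% = 338.4 px for the columns.
13c + 12·10 = 338.4 → 13c = 218.4 → c = 16.8 px.

16.8 px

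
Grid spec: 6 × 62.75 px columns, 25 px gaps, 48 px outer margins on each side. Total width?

Artboard = 2·48 + 6·62.75 + 5·25 = 96 + 376.5 + 125 = 597.5 px.

597.5 px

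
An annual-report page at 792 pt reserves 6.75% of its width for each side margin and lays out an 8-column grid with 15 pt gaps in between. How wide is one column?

Margins: 6.75% × 792 = 53.46 pt each, so content = 792 − 106.92 = 685.08 pt.
8 columns + 7 gaps: 8c + 7·15 = 685.08.
8c = 685.08 − 105 = 580.08, so c = 72.51 pt.

72.51 pt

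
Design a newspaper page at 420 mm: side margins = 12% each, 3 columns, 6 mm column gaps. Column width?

Margins: 12% × 420 = 50.4 mm each, so content = 420 − 100.8 = 319.2 mm.
3 columns + 2 column gaps: 3c + 2·6 = 319.2.
3c = 319.2 − 12 = 307.2, so c = 102.4 mm.

102.4 mm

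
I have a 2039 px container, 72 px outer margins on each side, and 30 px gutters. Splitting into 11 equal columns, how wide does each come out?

145 px

Content width = 2039 − 2·72 = 1895 px.
11 columns + 10 gutters: 11c + 10·30 = 1895.
11c = 1895 − 300 = 1595, so c = 145 px.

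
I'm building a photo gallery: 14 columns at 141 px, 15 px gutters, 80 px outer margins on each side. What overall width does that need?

Container = 2·80 + 14·141 + 13·15 = 160 + 1974 + 195 = 2329 px.

2329 px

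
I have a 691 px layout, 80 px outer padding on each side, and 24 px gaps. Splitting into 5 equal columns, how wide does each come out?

Take off 160 px of margins, leaving 531 px.
Subtracting 4 gaps of 24 leaves 435 for 5 columns, so c = 87 px.

87 px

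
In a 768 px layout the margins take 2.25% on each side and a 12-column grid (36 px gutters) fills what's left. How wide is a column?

28.12 px

Each margin = 2.25% of 768 = 17.28 px; content = 768 − 2·17.28 = 733.44 px.
733.44 − 11·36 = 337.44; ÷12 gives c = 28.12 px.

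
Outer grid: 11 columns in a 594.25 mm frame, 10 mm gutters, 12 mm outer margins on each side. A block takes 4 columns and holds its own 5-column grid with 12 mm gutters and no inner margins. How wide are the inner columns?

30.6 mm

Inside the margins: 594.25 − 24 = 570.25 mm.
11 columns + 10 gutters: 11c + 10·10 = 570.25.
11c = 570.25 − 100 = 470.25, so c = 42.75 mm.
Span of 4: 4·42.75 + 3·10 = 171 + 30 = 201 mm.
201 − 4·12 = 153; ÷5 gives d = 30.6 mm.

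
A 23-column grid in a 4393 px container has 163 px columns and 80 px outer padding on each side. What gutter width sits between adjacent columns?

22 px

Subtract both margins: 4393 − 2·80 = 4233 px.
Columns use 3749 px, leaving 484 px across 22 gutters = 22 px each.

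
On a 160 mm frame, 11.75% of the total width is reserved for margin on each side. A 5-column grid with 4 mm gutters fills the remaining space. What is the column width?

Each margin = 11.75% of 160 = 18.8 mm; content = 160 − 2·18.8 = 122.4 mm.
5c + 4·4 = 122.4 → 5c = 106.4 → c = 21.28 mm.

21.28 mm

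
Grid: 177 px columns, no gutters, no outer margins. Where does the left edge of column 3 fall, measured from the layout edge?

No margin, so column 3 starts at 2·(column + gutter) = 2·177 = 354 px.

354 px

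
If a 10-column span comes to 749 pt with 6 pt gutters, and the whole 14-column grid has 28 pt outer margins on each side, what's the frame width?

10c + 9·6 = 749 → 10c = 695 → c = 69.5 pt.
Adding margins, columns and gutters: 56 + 973 + 78 = 1107 pt.

1107 pt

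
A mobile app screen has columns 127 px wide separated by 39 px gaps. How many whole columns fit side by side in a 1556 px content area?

9 columns

9 columns: 9·127 + 8·39 = 1455 px ≤ 1556.
10 columns: 1621 px > 1556. So 9.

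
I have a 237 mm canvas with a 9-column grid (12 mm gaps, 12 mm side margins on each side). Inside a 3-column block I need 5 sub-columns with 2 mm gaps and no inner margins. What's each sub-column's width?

11 mm

Take off 24 mm of margins, leaving 213 mm.
9 columns + 8 gaps: 9c + 8·12 = 213.
9c = 213 − 96 = 117, so c = 13 mm.
3-column span = 3·13 + 2·12 = 63 mm.
5 columns + 4 gaps: 5d + 4·2 = 63.
5d = 63 − 8 = 55, so d = 11 mm.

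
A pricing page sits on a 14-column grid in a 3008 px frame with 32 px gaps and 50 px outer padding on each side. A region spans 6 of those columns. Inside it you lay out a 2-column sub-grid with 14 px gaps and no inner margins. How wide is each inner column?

Outer content = 3008 − 2·50 = 2908 px.
Subtracting 13 gaps of 32 leaves 2492 for 14 columns, so c = 178 px.
6 columns plus 5 gaps: 1068 + 160 = 1228 px.
1228 − 1·14 = 1214; ÷2 gives d = 607 px.

607 px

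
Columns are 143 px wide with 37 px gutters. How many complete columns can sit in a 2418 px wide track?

13 columns

k columns need k·143 + (k−1)·37 = k·180 − 37.
k·180 − 37 ≤ 2418 → k ≤ 2455 / 180 ≈ 13.64, so k = 13.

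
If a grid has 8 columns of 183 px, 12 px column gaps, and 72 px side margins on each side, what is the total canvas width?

Canvas = 2·72 + 8·183 + 7·12 = 144 + 1464 + 84 = 1692 px.

1692 px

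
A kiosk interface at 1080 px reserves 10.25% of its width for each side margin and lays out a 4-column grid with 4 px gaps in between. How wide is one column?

211.65 px

Each margin = 10.25% of 1080 = 110.7 px; content = 1080 − 2·110.7 = 858.6 px.
4 columns + 3 gaps: 4c + 3·4 = 858.6.
4c = 858.6 − 12 = 846.6, so c = 211.65 px.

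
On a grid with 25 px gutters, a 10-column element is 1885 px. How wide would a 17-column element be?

3222 px

1885 − 9·25 = 1660; ÷10 gives c = 166 px.
Span of 17: 17·166 + 16·25 = 2822 + 400 = 3222 px.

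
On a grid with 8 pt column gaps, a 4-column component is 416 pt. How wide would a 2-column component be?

4c + 3·8 = 416 → 4c = 392 → c = 98 pt.
Span of 2: 2·98 + 1·8 = 196 + 8 = 204 pt.

204 pt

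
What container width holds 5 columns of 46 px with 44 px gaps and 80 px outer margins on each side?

566 px

Container = 2·80 + 5·46 + 4·44 = 160 + 230 + 176 = 566 px.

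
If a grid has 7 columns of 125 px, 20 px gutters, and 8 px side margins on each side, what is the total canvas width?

1011 px

Total width: 2·8 + 7·125 + 6·20 = 1011 px.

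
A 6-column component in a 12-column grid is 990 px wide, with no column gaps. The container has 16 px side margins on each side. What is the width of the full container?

With no column gaps, each column is 990/6 = 165 px.
Summing: 32 + 1980 = 2012 px.

2012 px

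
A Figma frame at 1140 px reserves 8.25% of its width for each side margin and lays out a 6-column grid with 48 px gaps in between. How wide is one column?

118.65 px

Margins: 8.25% × 1140 = 94.05 px each, so content = 1140 − 188.1 = 951.9 px.
6 columns + 5 gaps: 6c + 5·48 = 951.9.
6c = 951.9 − 240 = 711.9, so c = 118.65 px.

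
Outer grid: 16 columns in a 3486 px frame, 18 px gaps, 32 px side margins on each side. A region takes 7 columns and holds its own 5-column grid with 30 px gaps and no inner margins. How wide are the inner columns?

273.4 px

Subtract both margins: 3486 − 2·32 = 3422 px.
3422 − 15·18 = 3152; ÷16 gives c = 197 px.
7 columns plus 6 gaps: 1379 + 108 = 1487 px.
Subtracting 4 gaps of 30 leaves 1367 for 5 columns, so d = 273.4 px.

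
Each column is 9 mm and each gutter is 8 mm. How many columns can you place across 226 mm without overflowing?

13 columns

k columns need k·9 + (k−1)·8 = k·17 − 8.
k·17 − 8 ≤ 226 → k ≤ 234 / 17 ≈ 13.76, so k = 13.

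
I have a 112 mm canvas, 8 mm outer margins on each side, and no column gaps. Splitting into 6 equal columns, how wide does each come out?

16 mm

Inside the margins: 112 − 16 = 96 mm.
With no column gaps, each column is 96/6 = 16 mm.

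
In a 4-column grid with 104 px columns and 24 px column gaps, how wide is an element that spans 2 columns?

Span of 2: 2·104 + 1·24 = 208 + 24 = 232 px.

232 px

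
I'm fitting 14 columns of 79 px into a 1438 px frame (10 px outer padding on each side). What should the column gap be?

24 px

Take off 20 px of margins, leaving 1418 px.
Columns use 1106 px, leaving 312 px across 13 column gaps = 24 px each.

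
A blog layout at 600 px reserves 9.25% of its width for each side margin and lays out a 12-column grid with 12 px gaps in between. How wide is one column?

29.75 px

Margins: 9.25% × 600 = 55.5 px each, so content = 600 − 111 = 489 px.
489 − 11·12 = 357; ÷12 gives c = 29.75 px.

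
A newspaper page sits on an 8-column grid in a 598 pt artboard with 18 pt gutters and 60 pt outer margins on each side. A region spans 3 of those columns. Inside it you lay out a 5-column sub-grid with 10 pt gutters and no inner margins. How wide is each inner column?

25.6 pt

Subtract both margins: 598 − 2·60 = 478 pt.
Subtracting 7 gutters of 18 leaves 352 for 8 columns, so c = 44 pt.
Span of 3: 3·44 + 2·18 = 132 + 36 = 168 pt.
168 − 4·10 = 128; ÷5 gives d = 25.6 pt.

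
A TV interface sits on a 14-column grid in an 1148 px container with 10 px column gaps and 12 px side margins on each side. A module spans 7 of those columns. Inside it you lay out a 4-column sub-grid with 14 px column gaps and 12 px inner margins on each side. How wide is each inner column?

Subtract both margins: 1148 − 2·12 = 1124 px.
14c + 13·10 = 1124 → 14c = 994 → c = 71 px.
7-column span = 7·71 + 6·10 = 557 px.
Inner content = 557 − 2·12 = 533 px.
4d + 3·14 = 533 → 4d = 491 → d = 122.75 px.

122.75 px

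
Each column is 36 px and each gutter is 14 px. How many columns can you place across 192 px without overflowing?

4 columns

Each extra column adds 36 + 14 = 50 px.
(192 + 14) / 50 = 4.12, so 4 columns fit.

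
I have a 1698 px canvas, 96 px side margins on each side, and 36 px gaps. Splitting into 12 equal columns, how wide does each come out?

Content width = 1698 − 2·96 = 1506 px.
12c + 11·36 = 1506 → 12c = 1110 → c = 92.5 px.

92.5 px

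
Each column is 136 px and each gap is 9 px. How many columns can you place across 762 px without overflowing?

5 columns

5 columns: 5·136 + 4·9 = 716 px ≤ 762.
6 columns: 861 px > 762. So 5.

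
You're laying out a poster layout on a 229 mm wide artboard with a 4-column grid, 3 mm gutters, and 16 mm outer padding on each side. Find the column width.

47 mm

Take off 32 mm of margins, leaving 197 mm.
197 − 3·3 = 188; ÷4 gives c = 47 mm.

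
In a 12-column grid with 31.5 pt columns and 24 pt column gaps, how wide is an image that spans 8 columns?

8-column span = 8·31.5 + 7·24 = 420 pt.

420 pt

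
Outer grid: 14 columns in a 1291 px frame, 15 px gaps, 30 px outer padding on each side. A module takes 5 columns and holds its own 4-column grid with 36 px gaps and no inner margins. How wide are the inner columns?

80.5 px

Outer content = 1291 − 2·30 = 1231 px.
1231 − 13·15 = 1036; ÷14 gives c = 74 px.
5 columns plus 4 gaps: 370 + 60 = 430 px.
4d + 3·36 = 430 → 4d = 322 → d = 80.5 px.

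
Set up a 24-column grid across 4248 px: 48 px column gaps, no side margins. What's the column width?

131 px

4248 − 23·48 = 3144; ÷24 gives c = 131 px.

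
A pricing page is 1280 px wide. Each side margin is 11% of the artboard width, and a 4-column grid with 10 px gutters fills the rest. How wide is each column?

242.1 px

Margins: 11% × 1280 = 140.8 px each, so content = 1280 − 281.6 = 998.4 px.
4c + 3·10 = 998.4 → 4c = 968.4 → c = 242.1 px.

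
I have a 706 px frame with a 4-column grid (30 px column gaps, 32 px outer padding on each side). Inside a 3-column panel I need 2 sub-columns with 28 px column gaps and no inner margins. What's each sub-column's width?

223 px

Subtract both margins: 706 − 2·32 = 642 px.
642 − 3·30 = 552; ÷4 gives c = 138 px.
3 columns plus 2 column gaps: 414 + 60 = 474 px.
Subtracting 1 column gap of 28 leaves 446 for 2 columns, so d = 223 px.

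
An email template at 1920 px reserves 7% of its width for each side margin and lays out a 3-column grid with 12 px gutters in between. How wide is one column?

Each margin = 7% of 1920 = 134.4 px; content = 1920 − 2·134.4 = 1651.2 px.
3c + 2·12 = 1651.2 → 3c = 1627.2 → c = 542.4 px.

542.4 px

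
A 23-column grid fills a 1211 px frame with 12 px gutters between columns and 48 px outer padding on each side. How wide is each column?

Take off 96 px of margins, leaving 1115 px.
Subtracting 22 gutters of 12 leaves 851 for 23 columns, so c = 37 px.

37 px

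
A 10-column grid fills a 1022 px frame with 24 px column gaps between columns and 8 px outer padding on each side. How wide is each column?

79 px

Subtract both margins: 1022 − 2·8 = 1006 px.
Subtracting 9 column gaps of 24 leaves 790 for 10 columns, so c = 79 px.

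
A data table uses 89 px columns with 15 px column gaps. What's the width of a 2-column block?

2-column span = 2·89 + 1·15 = 193 px.

193 px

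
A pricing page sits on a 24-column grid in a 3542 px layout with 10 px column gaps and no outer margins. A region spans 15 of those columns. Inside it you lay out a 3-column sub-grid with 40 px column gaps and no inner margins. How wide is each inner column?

Subtracting 23 column gaps of 10 leaves 3312 for 24 columns, so c = 138 px.
Span of 15: 15·138 + 14·10 = 2070 + 140 = 2210 px.
3 columns + 2 column gaps: 3d + 2·40 = 2210.
3d = 2210 − 80 = 2130, so d = 710 px.

710 px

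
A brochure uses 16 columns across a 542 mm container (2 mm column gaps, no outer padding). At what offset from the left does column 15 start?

476 mm

Subtracting 15 column gaps of 2 leaves 512 for 16 columns, so c = 32 mm.
No margin, so column 15 starts at 14·(column + gutter) = 14·34 = 476 mm.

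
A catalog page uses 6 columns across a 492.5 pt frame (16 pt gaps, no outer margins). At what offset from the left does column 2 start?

Subtracting 5 gaps of 16 leaves 412.5 for 6 columns, so c = 68.75 pt.
Each column+gutter stride is 84.75 pt; with no margin, 1 of them is 84.75 pt.

84.75 pt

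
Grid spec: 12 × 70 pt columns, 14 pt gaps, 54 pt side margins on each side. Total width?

Canvas = 2·54 + 12·70 + 11·14 = 108 + 840 + 154 = 1102 pt.

1102 pt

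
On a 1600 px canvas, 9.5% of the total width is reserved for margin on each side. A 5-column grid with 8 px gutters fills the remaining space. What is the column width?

252.8 px

1600 × (1 − 2·9.5%) = 1600 × 81% = 1296 px for the columns.
5 columns + 4 gutters: 5c + 4·8 = 1296.
5c = 1296 − 32 = 1264, so c = 252.8 px.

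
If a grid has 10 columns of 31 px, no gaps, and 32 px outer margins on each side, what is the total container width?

374 px

Container = 2·32 + 10·31 = 64 + 310 = 374 px.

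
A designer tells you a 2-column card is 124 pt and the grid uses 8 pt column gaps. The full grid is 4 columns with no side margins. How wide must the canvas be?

124 − 1·8 = 116; ÷2 gives c = 58 pt.
Total width: 4·58 + 3·8 = 256 pt.

256 pt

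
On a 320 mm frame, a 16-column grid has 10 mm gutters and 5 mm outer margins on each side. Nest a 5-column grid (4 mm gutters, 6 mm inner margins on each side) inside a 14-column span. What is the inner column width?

48.4 mm

Inside the margins: 320 − 10 = 310 mm.
Subtracting 15 gutters of 10 leaves 160 for 16 columns, so c = 10 mm.
14 columns plus 13 gutters: 140 + 130 = 270 mm.
Inner content = 270 − 2·6 = 258 mm.
5d + 4·4 = 258 → 5d = 242 → d = 48.4 mm.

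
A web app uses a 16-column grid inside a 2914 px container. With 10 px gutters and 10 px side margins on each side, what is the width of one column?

171.5 px

Take off 20 px of margins, leaving 2894 px.
16 columns + 15 gutters: 16c + 15·10 = 2894.
16c = 2894 − 150 = 2744, so c = 171.5 px.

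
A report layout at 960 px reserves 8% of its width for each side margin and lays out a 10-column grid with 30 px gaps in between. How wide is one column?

53.64 px

Margins: 8% × 960 = 76.8 px each, so content = 960 − 153.6 = 806.4 px.
806.4 − 9·30 = 536.4; ÷10 gives c = 53.64 px.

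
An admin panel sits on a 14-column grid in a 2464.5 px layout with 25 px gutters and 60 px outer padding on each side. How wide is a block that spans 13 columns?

2175.25 px

Subtract both margins: 2464.5 − 2·60 = 2344.5 px.
14c + 13·25 = 2344.5 → 14c = 2019.5 → c = 144.25 px.
Span of 13: 13·144.25 + 12·25 = 1875.25 + 300 = 2175.25 px.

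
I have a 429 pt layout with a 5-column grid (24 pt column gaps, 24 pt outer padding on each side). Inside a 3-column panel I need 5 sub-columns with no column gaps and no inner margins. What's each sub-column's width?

43.8 pt

Subtract both margins: 429 − 2·24 = 381 pt.
5c + 4·24 = 381 → 5c = 285 → c = 57 pt.
3 columns plus 2 column gaps: 171 + 48 = 219 pt.
With no column gaps, each column is 219/5 = 43.8 pt.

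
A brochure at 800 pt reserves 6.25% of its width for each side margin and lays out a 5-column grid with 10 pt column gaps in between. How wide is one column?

Margins: 6.25% × 800 = 50 pt each, so content = 800 − 100 = 700 pt.
5c + 4·10 = 700 → 5c = 660 → c = 132 pt.

132 pt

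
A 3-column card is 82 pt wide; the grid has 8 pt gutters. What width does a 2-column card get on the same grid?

52 pt

82 − 2·8 = 66; ÷3 gives c = 22 pt.
2 columns plus 1 gutter: 44 + 8 = 52 pt.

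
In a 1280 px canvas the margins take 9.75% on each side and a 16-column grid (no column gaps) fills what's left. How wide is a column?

Margins: 9.75% × 1280 = 124.8 px each, so content = 1280 − 249.6 = 1030.4 px.
16c = 1030.4 → c = 64.4 px.

64.4 px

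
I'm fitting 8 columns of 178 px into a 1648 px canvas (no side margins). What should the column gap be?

Columns use 1424 px, leaving 224 px across 7 column gaps = 32 px each.

32 px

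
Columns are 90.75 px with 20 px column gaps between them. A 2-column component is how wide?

201.5 px

Span of 2: 2·90.75 + 1·20 = 181.5 + 20 = 201.5 px.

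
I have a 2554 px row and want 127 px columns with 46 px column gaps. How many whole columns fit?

k columns need k·127 + (k−1)·46 = k·173 − 46.
k·173 − 46 ≤ 2554 → k ≤ 2600 / 173 ≈ 15.03, so k = 15.

15 columns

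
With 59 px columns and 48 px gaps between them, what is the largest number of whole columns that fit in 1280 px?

12 columns

k columns need k·59 + (k−1)·48 = k·107 − 48.
k·107 − 48 ≤ 1280 → k ≤ 1328 / 107 ≈ 12.41, so k = 12.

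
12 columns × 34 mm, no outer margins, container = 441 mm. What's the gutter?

3 mm

Columns use 408 mm, leaving 33 mm across 11 gutters = 3 mm each.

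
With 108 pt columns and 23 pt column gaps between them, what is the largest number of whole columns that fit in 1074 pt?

8 columns

8 columns: 8·108 + 7·23 = 1025 pt ≤ 1074.
9 columns: 1156 pt > 1074. So 8.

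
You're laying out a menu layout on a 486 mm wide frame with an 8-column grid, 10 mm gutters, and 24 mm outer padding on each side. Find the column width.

Subtract both margins: 486 − 2·24 = 438 mm.
438 − 7·10 = 368; ÷8 gives c = 46 mm.

46 mm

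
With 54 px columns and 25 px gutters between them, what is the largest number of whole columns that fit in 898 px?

Each extra column adds 54 + 25 = 79 px.
(898 + 25) / 79 = 11.68, so 11 columns fit.

11 columns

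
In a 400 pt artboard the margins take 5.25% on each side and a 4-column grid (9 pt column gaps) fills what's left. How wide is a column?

Each margin = 5.25% of 400 = 21 pt; content = 400 − 2·21 = 358 pt.
4c + 3·9 = 358 → 4c = 331 → c = 82.75 pt.

82.75 pt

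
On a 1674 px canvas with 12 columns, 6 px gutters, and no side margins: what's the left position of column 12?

1540 px

Subtracting 11 gutters of 6 leaves 1608 for 12 columns, so c = 134 px.
No margin, so column 12 starts at 11·(column + gutter) = 11·140 = 1540 px.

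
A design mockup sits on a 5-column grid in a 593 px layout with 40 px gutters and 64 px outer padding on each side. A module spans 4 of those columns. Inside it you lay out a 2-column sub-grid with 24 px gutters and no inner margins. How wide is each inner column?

Outer content = 593 − 2·64 = 465 px.
5 columns + 4 gutters: 5c + 4·40 = 465.
5c = 465 − 160 = 305, so c = 61 px.
4-column span = 4·61 + 3·40 = 364 px.
Subtracting 1 gutter of 24 leaves 340 for 2 columns, so d = 170 px.

170 px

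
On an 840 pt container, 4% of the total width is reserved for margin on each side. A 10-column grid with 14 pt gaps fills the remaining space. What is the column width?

64.68 pt

Margins: 4% × 840 = 33.6 pt each, so content = 840 − 67.2 = 772.8 pt.
772.8 − 9·14 = 646.8; ÷10 gives c = 64.68 pt.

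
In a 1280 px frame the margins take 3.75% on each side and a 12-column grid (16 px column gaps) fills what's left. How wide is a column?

Each margin = 3.75% of 1280 = 48 px; content = 1280 − 2·48 = 1184 px.
1184 − 11·16 = 1008; ÷12 gives c = 84 px.

84 px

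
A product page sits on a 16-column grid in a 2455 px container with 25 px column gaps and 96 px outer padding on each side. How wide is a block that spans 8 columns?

Subtract both margins: 2455 − 2·96 = 2263 px.
2263 − 15·25 = 1888; ÷16 gives c = 118 px.
Span of 8: 8·118 + 7·25 = 944 + 175 = 1119 px.

1119 px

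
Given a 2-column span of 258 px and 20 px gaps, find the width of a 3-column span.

258 − 1·20 = 238; ÷2 gives c = 119 px.
3 columns plus 2 gaps: 357 + 40 = 397 px.

397 px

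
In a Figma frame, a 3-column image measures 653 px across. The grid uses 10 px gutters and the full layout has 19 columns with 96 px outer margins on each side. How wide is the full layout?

653 − 2·10 = 633; ÷3 gives c = 211 px.
Layout = 2·96 + 19·211 + 18·10 = 192 + 4009 + 180 = 4381 px.

4381 px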